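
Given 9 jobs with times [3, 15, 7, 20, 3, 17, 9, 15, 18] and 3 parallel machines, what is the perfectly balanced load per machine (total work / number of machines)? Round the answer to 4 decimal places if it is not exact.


Total processing time = 3 + 15 + 7 + 20 + 3 + 17 + 9 + 15 + 18 = 107
Number of machines = 3
Ideal balanced load = 107 / 3 = 35.6667

35.6667


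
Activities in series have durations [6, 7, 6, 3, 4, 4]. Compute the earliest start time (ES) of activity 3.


Activity 3 starts after activities 1 through 2 complete.
Predecessor durations: [6, 7]
ES = 6 + 7 = 13

13


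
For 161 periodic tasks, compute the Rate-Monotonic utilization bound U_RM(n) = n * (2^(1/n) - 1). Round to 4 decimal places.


Compute 2^(1/161) = 1.0043145429
Subtract 1: 1.0043145429 - 1 = 0.0043145429
Multiply by n: 161 * 0.0043145429 = 0.6946414069
Round to 4 dp: 0.6946

0.6946


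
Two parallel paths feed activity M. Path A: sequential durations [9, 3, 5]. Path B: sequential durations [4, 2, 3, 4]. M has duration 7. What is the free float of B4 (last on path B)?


ES(B4) = sum of predecessors on chain B = 9
EF(B4) = ES + duration = 9 + 4 = 13
Successor of B4 is M. ES(M) = max(sum(A), sum(B)) = max(17, 13) = 17
Free float = ES(successor) - EF(current) = 17 - 13 = 4

4


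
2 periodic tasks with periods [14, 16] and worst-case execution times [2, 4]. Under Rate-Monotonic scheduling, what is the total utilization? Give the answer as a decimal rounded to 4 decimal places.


Compute individual utilizations (exact fractions):
  Task 1: C/T = 2/14 = 1/7 (approx. 0.1429)
  Task 2: C/T = 4/16 = 1/4 (approx. 0.25)
Total utilization U = 1/7 + 1/4 = 11/28
Rounded to 4 decimal places: U = 0.3929
RM (Liu & Layland) bound for 2 tasks = 0.828427; compare with U = 11/28 (approx. 0.392857)
U <= bound, so schedulable by RM sufficient condition.

0.3929


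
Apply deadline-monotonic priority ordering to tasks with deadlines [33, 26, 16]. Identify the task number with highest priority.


Sort tasks by relative deadline (ascending):
  Task 3: deadline = 16
  Task 2: deadline = 26
  Task 1: deadline = 33
Priority order (highest first): [3, 2, 1]
Highest priority task = 3

3


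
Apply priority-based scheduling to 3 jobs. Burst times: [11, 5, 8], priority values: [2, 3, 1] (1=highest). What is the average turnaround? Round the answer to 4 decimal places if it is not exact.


Sort by priority (ascending = highest first):
Order: [(1, 8), (2, 11), (3, 5)]
Completion times:
  Priority 1, burst=8, C=8
  Priority 2, burst=11, C=19
  Priority 3, burst=5, C=24
Average turnaround = 51/3 = 17.0

17.0


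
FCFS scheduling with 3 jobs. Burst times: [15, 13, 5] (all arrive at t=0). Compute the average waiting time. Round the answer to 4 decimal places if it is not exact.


FCFS order (as given): [15, 13, 5]
Waiting times:
  Job 1: wait = 0
  Job 2: wait = 15
  Job 3: wait = 28
Sum of waiting times = 43
Average waiting time = 43/3 = 14.3333

14.3333


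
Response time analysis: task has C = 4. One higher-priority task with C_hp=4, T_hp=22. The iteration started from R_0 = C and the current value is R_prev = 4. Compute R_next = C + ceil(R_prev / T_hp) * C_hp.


R_next = C + ceil(R_prev / T_hp) * C_hp
ceil(4 / 22) = ceil(0.1818) = 1
Interference = 1 * 4 = 4
R_next = 4 + 4 = 8

8


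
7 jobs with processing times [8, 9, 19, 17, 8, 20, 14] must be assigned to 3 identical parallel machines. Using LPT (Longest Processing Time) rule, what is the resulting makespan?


Sort jobs in decreasing order (LPT): [20, 19, 17, 14, 9, 8, 8]
Assign each job to the least loaded machine:
  Machine 1: jobs [20, 8, 8], load = 36
  Machine 2: jobs [19, 9], load = 28
  Machine 3: jobs [17, 14], load = 31
Makespan = max load = 36

36


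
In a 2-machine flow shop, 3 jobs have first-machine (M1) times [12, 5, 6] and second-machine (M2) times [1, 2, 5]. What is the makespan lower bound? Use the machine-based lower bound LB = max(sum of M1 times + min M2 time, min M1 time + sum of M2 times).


LB1 = sum(M1 times) + min(M2 times) = 23 + 1 = 24
LB2 = min(M1 times) + sum(M2 times) = 5 + 8 = 13
Lower bound = max(LB1, LB2) = max(24, 13) = 24

24


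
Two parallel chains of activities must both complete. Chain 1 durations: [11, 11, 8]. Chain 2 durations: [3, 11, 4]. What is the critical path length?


Path A total = 11 + 11 + 8 = 30
Path B total = 3 + 11 + 4 = 18
Critical path = longest path = max(30, 18) = 30

30


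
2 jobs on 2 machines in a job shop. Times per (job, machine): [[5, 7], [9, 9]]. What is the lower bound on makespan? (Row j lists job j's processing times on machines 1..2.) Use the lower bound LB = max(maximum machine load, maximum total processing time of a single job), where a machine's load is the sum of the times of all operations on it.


Machine loads:
  Machine 1: 5 + 9 = 14
  Machine 2: 7 + 9 = 16
Max machine load = 16
Job totals:
  Job 1: 12
  Job 2: 18
Max job total = 18
Lower bound = max(16, 18) = 18

18


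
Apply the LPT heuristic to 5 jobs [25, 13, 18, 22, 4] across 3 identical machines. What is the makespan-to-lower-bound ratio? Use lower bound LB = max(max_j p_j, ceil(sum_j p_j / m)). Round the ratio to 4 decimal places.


LPT order: [25, 22, 18, 13, 4]
Machine loads after assignment: [25, 26, 31]
LPT makespan = 31
Lower bound = max(max_job, ceil(total/3)) = max(25, 28) = 28
Ratio = 31 / 28 = 1.1071

1.1071


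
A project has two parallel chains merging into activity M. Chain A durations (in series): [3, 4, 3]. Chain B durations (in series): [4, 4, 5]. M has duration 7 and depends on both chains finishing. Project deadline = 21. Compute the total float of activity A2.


Forward pass: ES(A2) = sum of predecessors on chain A = 3
EF = ES + duration = 3 + 4 = 7
Backward pass: LF(M) = deadline = 21; LS(M) = 21 - 7 = 14
LF(A2) = LS(M) - sum(successors on chain A) = 14 - 3 = 11
LS = LF - duration = 11 - 4 = 7
Total float = LS - ES = 7 - 3 = 4

4


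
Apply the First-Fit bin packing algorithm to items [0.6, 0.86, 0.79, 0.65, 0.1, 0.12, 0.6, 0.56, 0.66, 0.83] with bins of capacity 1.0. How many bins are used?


Place items sequentially using First-Fit:
  Item 0.6 -> new Bin 1
  Item 0.86 -> new Bin 2
  Item 0.79 -> new Bin 3
  Item 0.65 -> new Bin 4
  Item 0.1 -> Bin 1 (now 0.7)
  Item 0.12 -> Bin 1 (now 0.82)
  Item 0.6 -> new Bin 5
  Item 0.56 -> new Bin 6
  Item 0.66 -> new Bin 7
  Item 0.83 -> new Bin 8
Total bins used = 8

8


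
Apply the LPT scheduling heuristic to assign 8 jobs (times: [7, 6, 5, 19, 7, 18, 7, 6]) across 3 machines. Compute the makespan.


Sort jobs in decreasing order (LPT): [19, 18, 7, 7, 7, 6, 6, 5]
Assign each job to the least loaded machine:
  Machine 1: jobs [19, 6], load = 25
  Machine 2: jobs [18, 6], load = 24
  Machine 3: jobs [7, 7, 7, 5], load = 26
Makespan = max load = 26

26


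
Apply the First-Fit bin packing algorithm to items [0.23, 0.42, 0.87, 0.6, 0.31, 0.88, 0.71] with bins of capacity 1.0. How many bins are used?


Place items sequentially using First-Fit:
  Item 0.23 -> new Bin 1
  Item 0.42 -> Bin 1 (now 0.65)
  Item 0.87 -> new Bin 2
  Item 0.6 -> new Bin 3
  Item 0.31 -> Bin 1 (now 0.96)
  Item 0.88 -> new Bin 4
  Item 0.71 -> new Bin 5
Total bins used = 5

5


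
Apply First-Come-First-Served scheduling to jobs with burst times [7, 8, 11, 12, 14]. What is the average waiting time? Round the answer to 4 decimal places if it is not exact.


FCFS order (as given): [7, 8, 11, 12, 14]
Waiting times:
  Job 1: wait = 0
  Job 2: wait = 7
  Job 3: wait = 15
  Job 4: wait = 26
  Job 5: wait = 38
Sum of waiting times = 86
Average waiting time = 86/5 = 17.2

17.2


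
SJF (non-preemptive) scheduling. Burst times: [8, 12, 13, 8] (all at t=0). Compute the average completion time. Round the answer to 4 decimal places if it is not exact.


SJF order (ascending): [8, 8, 12, 13]
Completion times:
  Job 1: burst=8, C=8
  Job 2: burst=8, C=16
  Job 3: burst=12, C=28
  Job 4: burst=13, C=41
Average completion = 93/4 = 23.25

23.25


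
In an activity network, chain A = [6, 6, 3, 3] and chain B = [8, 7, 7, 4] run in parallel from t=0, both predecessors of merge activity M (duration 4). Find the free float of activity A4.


ES(A4) = sum of predecessors on chain A = 15
EF(A4) = ES + duration = 15 + 3 = 18
Successor of A4 is M. ES(M) = max(sum(A), sum(B)) = max(18, 26) = 26
Free float = ES(successor) - EF(current) = 26 - 18 = 8

8


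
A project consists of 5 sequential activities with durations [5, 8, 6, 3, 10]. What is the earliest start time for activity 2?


Activity 2 starts after activities 1 through 1 complete.
Predecessor durations: [5]
ES = 5 = 5

5


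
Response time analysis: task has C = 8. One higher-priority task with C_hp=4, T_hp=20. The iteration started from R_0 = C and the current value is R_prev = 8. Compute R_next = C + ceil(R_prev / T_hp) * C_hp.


R_next = C + ceil(R_prev / T_hp) * C_hp
ceil(8 / 20) = ceil(0.4) = 1
Interference = 1 * 4 = 4
R_next = 8 + 4 = 12

12


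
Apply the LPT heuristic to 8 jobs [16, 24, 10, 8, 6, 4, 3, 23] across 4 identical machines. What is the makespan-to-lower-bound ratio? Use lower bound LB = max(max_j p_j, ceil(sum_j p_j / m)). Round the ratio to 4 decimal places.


LPT order: [24, 23, 16, 10, 8, 6, 4, 3]
Machine loads after assignment: [24, 23, 25, 22]
LPT makespan = 25
Lower bound = max(max_job, ceil(total/4)) = max(24, 24) = 24
Ratio = 25 / 24 = 1.0417

1.0417


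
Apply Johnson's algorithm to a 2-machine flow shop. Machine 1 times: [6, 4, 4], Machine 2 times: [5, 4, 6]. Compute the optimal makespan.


Apply Johnson's rule:
  Group 1 (a <= b): [(2, 4, 4), (3, 4, 6)]
  Group 2 (a > b): [(1, 6, 5)]
Optimal job order: [2, 3, 1]
Schedule:
  Job 2: M1 done at 4, M2 done at 8
  Job 3: M1 done at 8, M2 done at 14
  Job 1: M1 done at 14, M2 done at 19
Makespan = 19

19


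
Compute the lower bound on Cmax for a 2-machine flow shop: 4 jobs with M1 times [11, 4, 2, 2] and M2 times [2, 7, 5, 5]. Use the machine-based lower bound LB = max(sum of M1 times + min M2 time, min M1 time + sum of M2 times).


LB1 = sum(M1 times) + min(M2 times) = 19 + 2 = 21
LB2 = min(M1 times) + sum(M2 times) = 2 + 19 = 21
Lower bound = max(LB1, LB2) = max(21, 21) = 21

21


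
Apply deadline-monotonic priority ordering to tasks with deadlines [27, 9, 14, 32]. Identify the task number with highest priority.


Sort tasks by relative deadline (ascending):
  Task 2: deadline = 9
  Task 3: deadline = 14
  Task 1: deadline = 27
  Task 4: deadline = 32
Priority order (highest first): [2, 3, 1, 4]
Highest priority task = 2

2


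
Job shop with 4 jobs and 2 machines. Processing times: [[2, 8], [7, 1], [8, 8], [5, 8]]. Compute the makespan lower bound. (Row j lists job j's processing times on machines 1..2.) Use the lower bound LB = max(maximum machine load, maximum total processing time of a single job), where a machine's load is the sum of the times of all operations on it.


Machine loads:
  Machine 1: 2 + 7 + 8 + 5 = 22
  Machine 2: 8 + 1 + 8 + 8 = 25
Max machine load = 25
Job totals:
  Job 1: 10
  Job 2: 8
  Job 3: 16
  Job 4: 13
Max job total = 16
Lower bound = max(25, 16) = 25

25


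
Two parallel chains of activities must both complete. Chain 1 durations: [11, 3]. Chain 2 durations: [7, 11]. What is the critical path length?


Path A total = 11 + 3 = 14
Path B total = 7 + 11 = 18
Critical path = longest path = max(14, 18) = 18

18


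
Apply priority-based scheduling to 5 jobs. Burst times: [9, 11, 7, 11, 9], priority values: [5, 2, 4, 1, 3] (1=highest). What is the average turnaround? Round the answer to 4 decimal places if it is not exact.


Sort by priority (ascending = highest first):
Order: [(1, 11), (2, 11), (3, 9), (4, 7), (5, 9)]
Completion times:
  Priority 1, burst=11, C=11
  Priority 2, burst=11, C=22
  Priority 3, burst=9, C=31
  Priority 4, burst=7, C=38
  Priority 5, burst=9, C=47
Average turnaround = 149/5 = 29.8

29.8


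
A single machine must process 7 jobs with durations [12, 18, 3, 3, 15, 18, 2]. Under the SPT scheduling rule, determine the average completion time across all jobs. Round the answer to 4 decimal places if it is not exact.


Sort jobs by processing time (SPT order): [2, 3, 3, 12, 15, 18, 18]
Compute completion times sequentially:
  Job 1: processing = 2, completes at 2
  Job 2: processing = 3, completes at 5
  Job 3: processing = 3, completes at 8
  Job 4: processing = 12, completes at 20
  Job 5: processing = 15, completes at 35
  Job 6: processing = 18, completes at 53
  Job 7: processing = 18, completes at 71
Sum of completion times = 194
Average completion time = 194/7 = 27.7143

27.7143


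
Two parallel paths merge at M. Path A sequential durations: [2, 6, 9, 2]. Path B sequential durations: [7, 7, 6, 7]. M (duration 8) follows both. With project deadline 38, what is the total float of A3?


Forward pass: ES(A3) = sum of predecessors on chain A = 8
EF = ES + duration = 8 + 9 = 17
Backward pass: LF(M) = deadline = 38; LS(M) = 38 - 8 = 30
LF(A3) = LS(M) - sum(successors on chain A) = 30 - 2 = 28
LS = LF - duration = 28 - 9 = 19
Total float = LS - ES = 19 - 8 = 11

11


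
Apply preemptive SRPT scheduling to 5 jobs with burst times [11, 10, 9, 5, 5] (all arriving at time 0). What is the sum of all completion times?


Since all jobs arrive at t=0, SRPT equals SPT ordering.
SPT order: [5, 5, 9, 10, 11]
Completion times:
  Job 1: p=5, C=5
  Job 2: p=5, C=10
  Job 3: p=9, C=19
  Job 4: p=10, C=29
  Job 5: p=11, C=40
Total completion time = 5 + 10 + 19 + 29 + 40 = 103

103


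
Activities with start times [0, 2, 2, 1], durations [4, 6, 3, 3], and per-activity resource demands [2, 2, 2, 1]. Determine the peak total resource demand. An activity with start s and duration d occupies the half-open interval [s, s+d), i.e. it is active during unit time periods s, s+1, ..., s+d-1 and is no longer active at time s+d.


Each activity i is active on [start_i, start_i + duration_i).
Compute total resource usage per time slot:
  t=0: active resources = [2], total = 2
  t=1: active resources = [2, 1], total = 3
  t=2: active resources = [2, 2, 2, 1], total = 7
  t=3: active resources = [2, 2, 2, 1], total = 7
  t=4: active resources = [2, 2], total = 4
  t=5: active resources = [2], total = 2
  t=6: active resources = [2], total = 2
  t=7: active resources = [2], total = 2
Peak resource demand = 7

7


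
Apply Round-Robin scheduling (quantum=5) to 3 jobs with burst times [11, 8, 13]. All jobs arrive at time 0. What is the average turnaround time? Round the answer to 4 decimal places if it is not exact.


Time quantum = 5
Execution trace:
  J1 runs 5 units, time = 5
  J2 runs 5 units, time = 10
  J3 runs 5 units, time = 15
  J1 runs 5 units, time = 20
  J2 runs 3 units, time = 23
  J3 runs 5 units, time = 28
  J1 runs 1 units, time = 29
  J3 runs 3 units, time = 32
Finish times: [29, 23, 32]
Average turnaround = 84/3 = 28.0

28.0


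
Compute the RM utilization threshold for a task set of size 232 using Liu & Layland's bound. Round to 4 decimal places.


Compute 2^(1/232) = 1.0029921710
Subtract 1: 1.0029921710 - 1 = 0.0029921710
Multiply by n: 232 * 0.0029921710 = 0.6941836720
Round to 4 dp: 0.6942

0.6942


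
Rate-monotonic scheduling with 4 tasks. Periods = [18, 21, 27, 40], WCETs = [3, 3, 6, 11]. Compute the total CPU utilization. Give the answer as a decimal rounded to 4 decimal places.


Compute individual utilizations (exact fractions):
  Task 1: C/T = 3/18 = 1/6 (approx. 0.1667)
  Task 2: C/T = 3/21 = 1/7 (approx. 0.1429)
  Task 3: C/T = 6/27 = 2/9 (approx. 0.2222)
  Task 4: C/T = 11/40 (approx. 0.275)
Total utilization U = 1/6 + 1/7 + 2/9 + 11/40 = 2033/2520
Rounded to 4 decimal places: U = 0.8067
RM (Liu & Layland) bound for 4 tasks = 0.756828; compare with U = 2033/2520 (approx. 0.806746)
bound < U <= 1, so the RM sufficient condition is not met (inconclusive; an exact test such as response-time analysis is needed).

0.8067


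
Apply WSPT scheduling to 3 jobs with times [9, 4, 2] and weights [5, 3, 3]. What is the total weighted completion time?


Compute p/w ratios and sort ascending (WSPT): [(2, 3), (4, 3), (9, 5)]
Compute weighted completion times:
  Job (p=2,w=3): C=2, w*C=3*2=6
  Job (p=4,w=3): C=6, w*C=3*6=18
  Job (p=9,w=5): C=15, w*C=5*15=75
Total weighted completion time = 99

99


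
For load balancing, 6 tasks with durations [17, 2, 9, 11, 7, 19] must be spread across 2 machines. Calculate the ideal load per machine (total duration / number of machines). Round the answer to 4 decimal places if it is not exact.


Total processing time = 17 + 2 + 9 + 11 + 7 + 19 = 65
Number of machines = 2
Ideal balanced load = 65 / 2 = 32.5

32.5


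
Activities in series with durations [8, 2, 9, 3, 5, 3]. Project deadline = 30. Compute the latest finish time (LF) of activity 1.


LF(activity 1) = deadline - sum of successor durations
Successors: activities 2 through 6 with durations [2, 9, 3, 5, 3]
Sum of successor durations = 22
LF = 30 - 22 = 8

8


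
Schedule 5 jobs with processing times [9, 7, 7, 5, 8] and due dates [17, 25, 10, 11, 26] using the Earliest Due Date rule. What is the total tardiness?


Sort by due date (EDD order): [(7, 10), (5, 11), (9, 17), (7, 25), (8, 26)]
Compute completion times and tardiness:
  Job 1: p=7, d=10, C=7, tardiness=max(0,7-10)=0
  Job 2: p=5, d=11, C=12, tardiness=max(0,12-11)=1
  Job 3: p=9, d=17, C=21, tardiness=max(0,21-17)=4
  Job 4: p=7, d=25, C=28, tardiness=max(0,28-25)=3
  Job 5: p=8, d=26, C=36, tardiness=max(0,36-26)=10
Total tardiness = 18

18


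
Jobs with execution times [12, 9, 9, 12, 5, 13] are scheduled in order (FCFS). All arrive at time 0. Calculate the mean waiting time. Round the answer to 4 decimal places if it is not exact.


FCFS order (as given): [12, 9, 9, 12, 5, 13]
Waiting times:
  Job 1: wait = 0
  Job 2: wait = 12
  Job 3: wait = 21
  Job 4: wait = 30
  Job 5: wait = 42
  Job 6: wait = 47
Sum of waiting times = 152
Average waiting time = 152/6 = 25.3333

25.3333


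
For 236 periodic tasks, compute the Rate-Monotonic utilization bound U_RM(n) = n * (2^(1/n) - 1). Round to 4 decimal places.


Compute 2^(1/236) = 1.0029413817
Subtract 1: 1.0029413817 - 1 = 0.0029413817
Multiply by n: 236 * 0.0029413817 = 0.6941660812
Round to 4 dp: 0.6942

0.6942


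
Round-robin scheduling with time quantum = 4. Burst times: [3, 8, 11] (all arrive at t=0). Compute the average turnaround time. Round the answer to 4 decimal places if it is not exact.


Time quantum = 4
Execution trace:
  J1 runs 3 units, time = 3
  J2 runs 4 units, time = 7
  J3 runs 4 units, time = 11
  J2 runs 4 units, time = 15
  J3 runs 4 units, time = 19
  J3 runs 3 units, time = 22
Finish times: [3, 15, 22]
Average turnaround = 40/3 = 13.3333

13.3333


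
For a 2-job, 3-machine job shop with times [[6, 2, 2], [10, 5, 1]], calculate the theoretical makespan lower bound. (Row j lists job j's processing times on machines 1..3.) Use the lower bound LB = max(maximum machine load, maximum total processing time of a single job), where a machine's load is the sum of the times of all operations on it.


Machine loads:
  Machine 1: 6 + 10 = 16
  Machine 2: 2 + 5 = 7
  Machine 3: 2 + 1 = 3
Max machine load = 16
Job totals:
  Job 1: 10
  Job 2: 16
Max job total = 16
Lower bound = max(16, 16) = 16

16


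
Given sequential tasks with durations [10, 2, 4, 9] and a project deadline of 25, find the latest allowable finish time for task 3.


LF(activity 3) = deadline - sum of successor durations
Successors: activities 4 through 4 with durations [9]
Sum of successor durations = 9
LF = 25 - 9 = 16

16


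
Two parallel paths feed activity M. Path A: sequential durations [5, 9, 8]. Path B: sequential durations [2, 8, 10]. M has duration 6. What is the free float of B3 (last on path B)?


ES(B3) = sum of predecessors on chain B = 10
EF(B3) = ES + duration = 10 + 10 = 20
Successor of B3 is M. ES(M) = max(sum(A), sum(B)) = max(22, 20) = 22
Free float = ES(successor) - EF(current) = 22 - 20 = 2

2


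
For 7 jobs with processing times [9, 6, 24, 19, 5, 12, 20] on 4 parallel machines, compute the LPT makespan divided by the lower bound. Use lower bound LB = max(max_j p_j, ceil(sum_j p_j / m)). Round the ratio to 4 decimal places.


LPT order: [24, 20, 19, 12, 9, 6, 5]
Machine loads after assignment: [24, 25, 25, 21]
LPT makespan = 25
Lower bound = max(max_job, ceil(total/4)) = max(24, 24) = 24
Ratio = 25 / 24 = 1.0417

1.0417


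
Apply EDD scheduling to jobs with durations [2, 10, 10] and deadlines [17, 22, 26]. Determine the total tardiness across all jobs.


Sort by due date (EDD order): [(2, 17), (10, 22), (10, 26)]
Compute completion times and tardiness:
  Job 1: p=2, d=17, C=2, tardiness=max(0,2-17)=0
  Job 2: p=10, d=22, C=12, tardiness=max(0,12-22)=0
  Job 3: p=10, d=26, C=22, tardiness=max(0,22-26)=0
Total tardiness = 0

0


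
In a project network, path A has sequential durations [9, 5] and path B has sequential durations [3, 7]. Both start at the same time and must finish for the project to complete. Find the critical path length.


Path A total = 9 + 5 = 14
Path B total = 3 + 7 = 10
Critical path = longest path = max(14, 10) = 14

14


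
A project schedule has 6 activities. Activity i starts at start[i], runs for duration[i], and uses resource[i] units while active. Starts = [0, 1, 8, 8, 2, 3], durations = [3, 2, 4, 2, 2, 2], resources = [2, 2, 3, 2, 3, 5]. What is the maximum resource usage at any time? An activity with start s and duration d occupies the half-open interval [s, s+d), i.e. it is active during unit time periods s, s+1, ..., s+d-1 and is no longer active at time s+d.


Each activity i is active on [start_i, start_i + duration_i).
Compute total resource usage per time slot:
  t=0: active resources = [2], total = 2
  t=1: active resources = [2, 2], total = 4
  t=2: active resources = [2, 2, 3], total = 7
  t=3: active resources = [3, 5], total = 8
  t=4: active resources = [5], total = 5
  t=5: active resources = [], total = 0
  t=6: active resources = [], total = 0
  t=7: active resources = [], total = 0
  t=8: active resources = [3, 2], total = 5
  t=9: active resources = [3, 2], total = 5
  t=10: active resources = [3], total = 3
  t=11: active resources = [3], total = 3
Peak resource demand = 8

8


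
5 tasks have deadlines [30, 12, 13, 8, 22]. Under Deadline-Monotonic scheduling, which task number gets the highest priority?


Sort tasks by relative deadline (ascending):
  Task 4: deadline = 8
  Task 2: deadline = 12
  Task 3: deadline = 13
  Task 5: deadline = 22
  Task 1: deadline = 30
Priority order (highest first): [4, 2, 3, 5, 1]
Highest priority task = 4

4


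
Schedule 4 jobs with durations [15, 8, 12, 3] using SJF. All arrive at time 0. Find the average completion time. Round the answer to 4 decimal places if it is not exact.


SJF order (ascending): [3, 8, 12, 15]
Completion times:
  Job 1: burst=3, C=3
  Job 2: burst=8, C=11
  Job 3: burst=12, C=23
  Job 4: burst=15, C=38
Average completion = 75/4 = 18.75

18.75


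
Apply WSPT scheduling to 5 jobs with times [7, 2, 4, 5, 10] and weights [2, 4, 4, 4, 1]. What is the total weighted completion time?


Compute p/w ratios and sort ascending (WSPT): [(2, 4), (4, 4), (5, 4), (7, 2), (10, 1)]
Compute weighted completion times:
  Job (p=2,w=4): C=2, w*C=4*2=8
  Job (p=4,w=4): C=6, w*C=4*6=24
  Job (p=5,w=4): C=11, w*C=4*11=44
  Job (p=7,w=2): C=18, w*C=2*18=36
  Job (p=10,w=1): C=28, w*C=1*28=28
Total weighted completion time = 140

140


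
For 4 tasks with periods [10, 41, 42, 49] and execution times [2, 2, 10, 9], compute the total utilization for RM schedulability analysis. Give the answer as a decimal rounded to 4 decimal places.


Compute individual utilizations (exact fractions):
  Task 1: C/T = 2/10 = 1/5 (approx. 0.2)
  Task 2: C/T = 2/41 (approx. 0.0488)
  Task 3: C/T = 10/42 = 5/21 (approx. 0.2381)
  Task 4: C/T = 9/49 (approx. 0.1837)
Total utilization U = 1/5 + 2/41 + 5/21 + 9/49 = 20207/30135
Rounded to 4 decimal places: U = 0.6705
RM (Liu & Layland) bound for 4 tasks = 0.756828; compare with U = 20207/30135 (approx. 0.670549)
U <= bound, so schedulable by RM sufficient condition.

0.6705


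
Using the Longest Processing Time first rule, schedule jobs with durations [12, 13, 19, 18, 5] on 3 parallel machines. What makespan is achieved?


Sort jobs in decreasing order (LPT): [19, 18, 13, 12, 5]
Assign each job to the least loaded machine:
  Machine 1: jobs [19], load = 19
  Machine 2: jobs [18, 5], load = 23
  Machine 3: jobs [13, 12], load = 25
Makespan = max load = 25

25


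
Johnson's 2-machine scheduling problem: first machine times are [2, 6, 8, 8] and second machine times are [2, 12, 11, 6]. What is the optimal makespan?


Apply Johnson's rule:
  Group 1 (a <= b): [(1, 2, 2), (2, 6, 12), (3, 8, 11)]
  Group 2 (a > b): [(4, 8, 6)]
Optimal job order: [1, 2, 3, 4]
Schedule:
  Job 1: M1 done at 2, M2 done at 4
  Job 2: M1 done at 8, M2 done at 20
  Job 3: M1 done at 16, M2 done at 31
  Job 4: M1 done at 24, M2 done at 37
Makespan = 37

37


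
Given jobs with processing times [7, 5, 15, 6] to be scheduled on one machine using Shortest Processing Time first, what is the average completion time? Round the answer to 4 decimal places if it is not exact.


Sort jobs by processing time (SPT order): [5, 6, 7, 15]
Compute completion times sequentially:
  Job 1: processing = 5, completes at 5
  Job 2: processing = 6, completes at 11
  Job 3: processing = 7, completes at 18
  Job 4: processing = 15, completes at 33
Sum of completion times = 67
Average completion time = 67/4 = 16.75

16.75


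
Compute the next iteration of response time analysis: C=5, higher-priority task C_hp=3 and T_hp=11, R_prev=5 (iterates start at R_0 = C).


R_next = C + ceil(R_prev / T_hp) * C_hp
ceil(5 / 11) = ceil(0.4545) = 1
Interference = 1 * 3 = 3
R_next = 5 + 3 = 8

8


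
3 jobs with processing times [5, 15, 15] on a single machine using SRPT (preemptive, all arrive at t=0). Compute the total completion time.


Since all jobs arrive at t=0, SRPT equals SPT ordering.
SPT order: [5, 15, 15]
Completion times:
  Job 1: p=5, C=5
  Job 2: p=15, C=20
  Job 3: p=15, C=35
Total completion time = 5 + 20 + 35 = 60

60


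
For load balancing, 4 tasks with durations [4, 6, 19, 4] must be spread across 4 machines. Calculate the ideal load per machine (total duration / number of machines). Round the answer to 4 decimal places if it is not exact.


Total processing time = 4 + 6 + 19 + 4 = 33
Number of machines = 4
Ideal balanced load = 33 / 4 = 8.25

8.25


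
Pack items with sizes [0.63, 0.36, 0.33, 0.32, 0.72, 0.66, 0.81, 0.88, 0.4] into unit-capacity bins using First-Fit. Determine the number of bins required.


Place items sequentially using First-Fit:
  Item 0.63 -> new Bin 1
  Item 0.36 -> Bin 1 (now 0.99)
  Item 0.33 -> new Bin 2
  Item 0.32 -> Bin 2 (now 0.65)
  Item 0.72 -> new Bin 3
  Item 0.66 -> new Bin 4
  Item 0.81 -> new Bin 5
  Item 0.88 -> new Bin 6
  Item 0.4 -> new Bin 7
Total bins used = 7

7


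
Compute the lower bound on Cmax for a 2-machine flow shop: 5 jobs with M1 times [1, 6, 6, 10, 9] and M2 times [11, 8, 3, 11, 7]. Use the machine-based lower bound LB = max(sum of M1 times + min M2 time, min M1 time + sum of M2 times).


LB1 = sum(M1 times) + min(M2 times) = 32 + 3 = 35
LB2 = min(M1 times) + sum(M2 times) = 1 + 40 = 41
Lower bound = max(LB1, LB2) = max(35, 41) = 41

41


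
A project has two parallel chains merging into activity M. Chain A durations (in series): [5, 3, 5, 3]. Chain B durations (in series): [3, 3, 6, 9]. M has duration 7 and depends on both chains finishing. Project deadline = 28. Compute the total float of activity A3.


Forward pass: ES(A3) = sum of predecessors on chain A = 8
EF = ES + duration = 8 + 5 = 13
Backward pass: LF(M) = deadline = 28; LS(M) = 28 - 7 = 21
LF(A3) = LS(M) - sum(successors on chain A) = 21 - 3 = 18
LS = LF - duration = 18 - 5 = 13
Total float = LS - ES = 13 - 8 = 5

5


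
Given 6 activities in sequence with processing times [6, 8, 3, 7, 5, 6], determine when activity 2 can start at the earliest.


Activity 2 starts after activities 1 through 1 complete.
Predecessor durations: [6]
ES = 6 = 6

6


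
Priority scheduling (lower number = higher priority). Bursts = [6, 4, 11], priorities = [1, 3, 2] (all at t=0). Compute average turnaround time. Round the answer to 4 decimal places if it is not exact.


Sort by priority (ascending = highest first):
Order: [(1, 6), (2, 11), (3, 4)]
Completion times:
  Priority 1, burst=6, C=6
  Priority 2, burst=11, C=17
  Priority 3, burst=4, C=21
Average turnaround = 44/3 = 14.6667

14.6667


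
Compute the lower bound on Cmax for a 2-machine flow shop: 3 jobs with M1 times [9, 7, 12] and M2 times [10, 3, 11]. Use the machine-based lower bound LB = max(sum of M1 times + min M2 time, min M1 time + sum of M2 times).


LB1 = sum(M1 times) + min(M2 times) = 28 + 3 = 31
LB2 = min(M1 times) + sum(M2 times) = 7 + 24 = 31
Lower bound = max(LB1, LB2) = max(31, 31) = 31

31


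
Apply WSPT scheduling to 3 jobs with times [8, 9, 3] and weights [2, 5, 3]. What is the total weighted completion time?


Compute p/w ratios and sort ascending (WSPT): [(3, 3), (9, 5), (8, 2)]
Compute weighted completion times:
  Job (p=3,w=3): C=3, w*C=3*3=9
  Job (p=9,w=5): C=12, w*C=5*12=60
  Job (p=8,w=2): C=20, w*C=2*20=40
Total weighted completion time = 109

109


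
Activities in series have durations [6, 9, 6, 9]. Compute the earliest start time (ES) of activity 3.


Activity 3 starts after activities 1 through 2 complete.
Predecessor durations: [6, 9]
ES = 6 + 9 = 15

15


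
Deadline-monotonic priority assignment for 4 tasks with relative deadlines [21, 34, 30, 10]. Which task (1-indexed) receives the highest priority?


Sort tasks by relative deadline (ascending):
  Task 4: deadline = 10
  Task 1: deadline = 21
  Task 3: deadline = 30
  Task 2: deadline = 34
Priority order (highest first): [4, 1, 3, 2]
Highest priority task = 4

4


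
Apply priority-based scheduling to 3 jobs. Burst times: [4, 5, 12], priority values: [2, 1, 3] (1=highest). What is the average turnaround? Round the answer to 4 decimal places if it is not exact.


Sort by priority (ascending = highest first):
Order: [(1, 5), (2, 4), (3, 12)]
Completion times:
  Priority 1, burst=5, C=5
  Priority 2, burst=4, C=9
  Priority 3, burst=12, C=21
Average turnaround = 35/3 = 11.6667

11.6667


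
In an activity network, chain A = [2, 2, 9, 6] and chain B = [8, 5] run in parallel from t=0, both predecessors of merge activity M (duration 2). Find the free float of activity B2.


ES(B2) = sum of predecessors on chain B = 8
EF(B2) = ES + duration = 8 + 5 = 13
Successor of B2 is M. ES(M) = max(sum(A), sum(B)) = max(19, 13) = 19
Free float = ES(successor) - EF(current) = 19 - 13 = 6

6


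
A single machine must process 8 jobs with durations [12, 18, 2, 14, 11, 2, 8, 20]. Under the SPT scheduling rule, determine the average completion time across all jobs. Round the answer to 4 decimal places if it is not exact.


Sort jobs by processing time (SPT order): [2, 2, 8, 11, 12, 14, 18, 20]
Compute completion times sequentially:
  Job 1: processing = 2, completes at 2
  Job 2: processing = 2, completes at 4
  Job 3: processing = 8, completes at 12
  Job 4: processing = 11, completes at 23
  Job 5: processing = 12, completes at 35
  Job 6: processing = 14, completes at 49
  Job 7: processing = 18, completes at 67
  Job 8: processing = 20, completes at 87
Sum of completion times = 279
Average completion time = 279/8 = 34.875

34.875


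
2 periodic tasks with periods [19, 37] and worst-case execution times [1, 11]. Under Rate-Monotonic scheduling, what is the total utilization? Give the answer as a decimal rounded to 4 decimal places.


Compute individual utilizations (exact fractions):
  Task 1: C/T = 1/19 (approx. 0.0526)
  Task 2: C/T = 11/37 (approx. 0.2973)
Total utilization U = 1/19 + 11/37 = 246/703
Rounded to 4 decimal places: U = 0.3499
RM (Liu & Layland) bound for 2 tasks = 0.828427; compare with U = 246/703 (approx. 0.349929)
U <= bound, so schedulable by RM sufficient condition.

0.3499


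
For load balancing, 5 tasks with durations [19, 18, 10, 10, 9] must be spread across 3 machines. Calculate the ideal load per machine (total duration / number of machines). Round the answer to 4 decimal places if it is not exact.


Total processing time = 19 + 18 + 10 + 10 + 9 = 66
Number of machines = 3
Ideal balanced load = 66 / 3 = 22.0

22.0


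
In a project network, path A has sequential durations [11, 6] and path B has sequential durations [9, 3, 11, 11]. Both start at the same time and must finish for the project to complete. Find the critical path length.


Path A total = 11 + 6 = 17
Path B total = 9 + 3 + 11 + 11 = 34
Critical path = longest path = max(17, 34) = 34

34


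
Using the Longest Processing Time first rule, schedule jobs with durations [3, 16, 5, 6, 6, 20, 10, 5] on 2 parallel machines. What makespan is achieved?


Sort jobs in decreasing order (LPT): [20, 16, 10, 6, 6, 5, 5, 3]
Assign each job to the least loaded machine:
  Machine 1: jobs [20, 6, 6, 3], load = 35
  Machine 2: jobs [16, 10, 5, 5], load = 36
Makespan = max load = 36

36


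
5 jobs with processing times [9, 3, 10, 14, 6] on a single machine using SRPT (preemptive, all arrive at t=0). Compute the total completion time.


Since all jobs arrive at t=0, SRPT equals SPT ordering.
SPT order: [3, 6, 9, 10, 14]
Completion times:
  Job 1: p=3, C=3
  Job 2: p=6, C=9
  Job 3: p=9, C=18
  Job 4: p=10, C=28
  Job 5: p=14, C=42
Total completion time = 3 + 9 + 18 + 28 + 42 = 100

100


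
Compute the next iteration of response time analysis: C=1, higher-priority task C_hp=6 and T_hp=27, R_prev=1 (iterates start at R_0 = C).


R_next = C + ceil(R_prev / T_hp) * C_hp
ceil(1 / 27) = ceil(0.037) = 1
Interference = 1 * 6 = 6
R_next = 1 + 6 = 7

7


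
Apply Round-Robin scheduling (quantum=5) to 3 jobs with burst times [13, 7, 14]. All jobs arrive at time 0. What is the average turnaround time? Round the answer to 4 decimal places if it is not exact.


Time quantum = 5
Execution trace:
  J1 runs 5 units, time = 5
  J2 runs 5 units, time = 10
  J3 runs 5 units, time = 15
  J1 runs 5 units, time = 20
  J2 runs 2 units, time = 22
  J3 runs 5 units, time = 27
  J1 runs 3 units, time = 30
  J3 runs 4 units, time = 34
Finish times: [30, 22, 34]
Average turnaround = 86/3 = 28.6667

28.6667


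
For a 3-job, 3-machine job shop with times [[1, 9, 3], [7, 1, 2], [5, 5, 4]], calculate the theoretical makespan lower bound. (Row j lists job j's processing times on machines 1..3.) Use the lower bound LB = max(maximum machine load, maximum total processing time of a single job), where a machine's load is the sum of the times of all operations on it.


Machine loads:
  Machine 1: 1 + 7 + 5 = 13
  Machine 2: 9 + 1 + 5 = 15
  Machine 3: 3 + 2 + 4 = 9
Max machine load = 15
Job totals:
  Job 1: 13
  Job 2: 10
  Job 3: 14
Max job total = 14
Lower bound = max(15, 14) = 15

15


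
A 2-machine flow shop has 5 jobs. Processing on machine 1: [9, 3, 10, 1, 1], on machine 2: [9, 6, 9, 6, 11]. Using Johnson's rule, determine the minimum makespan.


Apply Johnson's rule:
  Group 1 (a <= b): [(4, 1, 6), (5, 1, 11), (2, 3, 6), (1, 9, 9)]
  Group 2 (a > b): [(3, 10, 9)]
Optimal job order: [4, 5, 2, 1, 3]
Schedule:
  Job 4: M1 done at 1, M2 done at 7
  Job 5: M1 done at 2, M2 done at 18
  Job 2: M1 done at 5, M2 done at 24
  Job 1: M1 done at 14, M2 done at 33
  Job 3: M1 done at 24, M2 done at 42
Makespan = 42

42


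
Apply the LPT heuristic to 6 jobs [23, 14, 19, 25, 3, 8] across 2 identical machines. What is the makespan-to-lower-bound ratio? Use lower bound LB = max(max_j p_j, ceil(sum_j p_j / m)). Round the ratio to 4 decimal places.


LPT order: [25, 23, 19, 14, 8, 3]
Machine loads after assignment: [47, 45]
LPT makespan = 47
Lower bound = max(max_job, ceil(total/2)) = max(25, 46) = 46
Ratio = 47 / 46 = 1.0217

1.0217


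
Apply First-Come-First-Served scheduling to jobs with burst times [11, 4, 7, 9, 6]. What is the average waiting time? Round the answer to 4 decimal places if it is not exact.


FCFS order (as given): [11, 4, 7, 9, 6]
Waiting times:
  Job 1: wait = 0
  Job 2: wait = 11
  Job 3: wait = 15
  Job 4: wait = 22
  Job 5: wait = 31
Sum of waiting times = 79
Average waiting time = 79/5 = 15.8

15.8


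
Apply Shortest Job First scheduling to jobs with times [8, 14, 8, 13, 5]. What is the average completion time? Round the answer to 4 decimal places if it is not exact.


SJF order (ascending): [5, 8, 8, 13, 14]
Completion times:
  Job 1: burst=5, C=5
  Job 2: burst=8, C=13
  Job 3: burst=8, C=21
  Job 4: burst=13, C=34
  Job 5: burst=14, C=48
Average completion = 121/5 = 24.2

24.2


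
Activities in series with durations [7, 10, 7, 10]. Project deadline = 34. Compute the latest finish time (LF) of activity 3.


LF(activity 3) = deadline - sum of successor durations
Successors: activities 4 through 4 with durations [10]
Sum of successor durations = 10
LF = 34 - 10 = 24

24


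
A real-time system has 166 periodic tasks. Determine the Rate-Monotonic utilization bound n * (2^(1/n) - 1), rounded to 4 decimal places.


Compute 2^(1/166) = 1.0041843153
Subtract 1: 1.0041843153 - 1 = 0.0041843153
Multiply by n: 166 * 0.0041843153 = 0.6945963398
Round to 4 dp: 0.6946

0.6946


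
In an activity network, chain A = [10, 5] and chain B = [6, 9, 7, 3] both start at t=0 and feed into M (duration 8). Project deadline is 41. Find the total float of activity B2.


Forward pass: ES(B2) = sum of predecessors on chain B = 6
EF = ES + duration = 6 + 9 = 15
Backward pass: LF(M) = deadline = 41; LS(M) = 41 - 8 = 33
LF(B2) = LS(M) - sum(successors on chain B) = 33 - 10 = 23
LS = LF - duration = 23 - 9 = 14
Total float = LS - ES = 14 - 6 = 8

8


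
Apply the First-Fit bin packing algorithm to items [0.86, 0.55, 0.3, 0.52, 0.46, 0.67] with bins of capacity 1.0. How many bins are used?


Place items sequentially using First-Fit:
  Item 0.86 -> new Bin 1
  Item 0.55 -> new Bin 2
  Item 0.3 -> Bin 2 (now 0.85)
  Item 0.52 -> new Bin 3
  Item 0.46 -> Bin 3 (now 0.98)
  Item 0.67 -> new Bin 4
Total bins used = 4

4


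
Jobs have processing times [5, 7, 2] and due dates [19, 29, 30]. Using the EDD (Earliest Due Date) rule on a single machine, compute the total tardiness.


Sort by due date (EDD order): [(5, 19), (7, 29), (2, 30)]
Compute completion times and tardiness:
  Job 1: p=5, d=19, C=5, tardiness=max(0,5-19)=0
  Job 2: p=7, d=29, C=12, tardiness=max(0,12-29)=0
  Job 3: p=2, d=30, C=14, tardiness=max(0,14-30)=0
Total tardiness = 0

0


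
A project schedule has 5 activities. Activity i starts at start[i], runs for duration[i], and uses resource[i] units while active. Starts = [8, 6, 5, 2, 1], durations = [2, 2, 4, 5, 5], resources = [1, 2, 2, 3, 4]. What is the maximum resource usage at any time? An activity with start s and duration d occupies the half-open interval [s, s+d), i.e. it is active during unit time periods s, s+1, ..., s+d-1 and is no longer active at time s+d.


Each activity i is active on [start_i, start_i + duration_i).
Compute total resource usage per time slot:
  t=0: active resources = [], total = 0
  t=1: active resources = [4], total = 4
  t=2: active resources = [3, 4], total = 7
  t=3: active resources = [3, 4], total = 7
  t=4: active resources = [3, 4], total = 7
  t=5: active resources = [2, 3, 4], total = 9
  t=6: active resources = [2, 2, 3], total = 7
  t=7: active resources = [2, 2], total = 4
  t=8: active resources = [1, 2], total = 3
  t=9: active resources = [1], total = 1
Peak resource demand = 9

9


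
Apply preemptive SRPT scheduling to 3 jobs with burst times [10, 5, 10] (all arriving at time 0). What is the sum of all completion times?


Since all jobs arrive at t=0, SRPT equals SPT ordering.
SPT order: [5, 10, 10]
Completion times:
  Job 1: p=5, C=5
  Job 2: p=10, C=15
  Job 3: p=10, C=25
Total completion time = 5 + 15 + 25 = 45

45
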